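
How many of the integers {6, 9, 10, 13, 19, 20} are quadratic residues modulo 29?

(6/29) = +1 → QR.
(9/29) = +1 → QR.
(10/29) = -1 → non-residue.
(13/29) = +1 → QR.
(19/29) = -1 → non-residue.
(20/29) = +1 → QR.
Total quadratic residues among the 6: 4.

4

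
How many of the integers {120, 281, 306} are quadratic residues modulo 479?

(120/479) = +1 → QR.
(281/479) = -1 → non-residue.
(306/479) = -1 → non-residue.
Total quadratic residues among the 3: 1.

1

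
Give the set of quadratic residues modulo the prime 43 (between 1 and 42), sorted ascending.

Square k = 1,…,21 (k and 43−k give the same square):
1²=1, 2²=4, 3²=9, 4²=16, 5²=25, 6²=36, 7²≡6, 8²≡21, 9²≡38, 10²≡14, 11²≡35, 12²≡15, 13²≡40, 14²≡24, 15²≡10, 16²≡41, 17²≡31, 18²≡23, 19²≡17, 20²≡13, 21²≡11 (mod 43).
So the quadratic residues mod 43 are {1, 4, 6, 9, 10, 11, 13, 14, 15, 16, 17, 21, 23, 24, 25, 31, 35, 36, 38, 40, 41}.

1,4,6,9,10,11,13,14,15,16,17,21,23,24,25,31,35,36,38,40,41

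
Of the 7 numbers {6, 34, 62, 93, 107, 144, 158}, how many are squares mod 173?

(6/173) = +1 → QR.
(34/173) = +1 → QR.
(62/173) = -1 → non-residue.
(93/173) = -1 → non-residue.
(107/173) = -1 → non-residue.
(144/173) = +1 → QR.
(158/173) = +1 → QR.
Total quadratic residues among the 7: 4.

4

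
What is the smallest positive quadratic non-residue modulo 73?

(2/73) = +1, so 2 is a residue.
(3/73) = +1, so 3 is a residue.
(4/73) = +1, so 4 is a residue.
(5/73) = −1, so 5 is the smallest positive non-residue mod 73.

5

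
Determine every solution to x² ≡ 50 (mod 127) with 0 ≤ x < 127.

47, 80

Since 127 ≡ 3 (mod 4), a square root of 50 is 50^((127+1)/4) = 50^32 mod 127.
Repeated squaring: 50^2≡87, 50^4≡76, 50^8≡61, 50^16≡38, 50^32≡47 (mod 127).
50^32 = 50^(32) ≡ 47 (mod 127).
Check: 47² = 2209 ≡ 50 (mod 127). The two roots are 47 and 80.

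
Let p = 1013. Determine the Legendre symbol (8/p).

-1

Pull out 2^3: since 1013 ≡ 5 (mod 8), (2/1013) = -1, so (2/1013)^3 = -1.
Reached (1/1013) = 1. Collecting the sign flips along the way, the symbol is -1.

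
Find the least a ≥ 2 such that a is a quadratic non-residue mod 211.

(2/211) = −1, so 2 is the smallest positive non-residue mod 211.

2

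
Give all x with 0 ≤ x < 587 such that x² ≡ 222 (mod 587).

101, 486

Since 587 ≡ 3 (mod 4), a square root of 222 is 222^((587+1)/4) = 222^147 mod 587.
Repeated squaring: 222^2≡563, 222^4≡576, 222^8≡121, 222^16≡553, 222^32≡569, 222^64≡324, 222^128≡490 (mod 587).
222^147 = 222^(128+16+2+1) ≡ 101 (mod 587).
Check: 101² = 10201 ≡ 222 (mod 587). The two roots are 101 and 486.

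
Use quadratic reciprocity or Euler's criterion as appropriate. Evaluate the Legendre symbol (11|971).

Euler's criterion: (11/971) ≡ 11^485 (mod 971).
11^2 ≡ 121 (mod 971)
11^4 ≡ 76 (mod 971)
11^8 ≡ 921 (mod 971)
11^16 ≡ 558 (mod 971)
11^32 ≡ 644 (mod 971)
11^64 ≡ 119 (mod 971)
11^128 ≡ 567 (mod 971)
11^256 ≡ 88 (mod 971)
11^485 = 11^(256+128+64+32+4+1) ≡ 970 (mod 971).
Result is 970 ≡ −1, so (11/971) = −1.

-1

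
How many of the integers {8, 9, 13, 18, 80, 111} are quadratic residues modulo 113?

5

(8/113) = +1 → QR.
(9/113) = +1 → QR.
(13/113) = +1 → QR.
(18/113) = +1 → QR.
(80/113) = -1 → non-residue.
(111/113) = +1 → QR.
Total quadratic residues among the 6: 5.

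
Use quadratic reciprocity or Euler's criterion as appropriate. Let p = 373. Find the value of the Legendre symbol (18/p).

-1

Pull out 2: since 373 ≡ 5 (mod 8), (2/373) = -1.
Reciprocity: 9 ≡ 1 and 373 ≡ 1 (mod 4), so (9/373) = +(373/9).
Reduce top mod 9: now compute (4/9).
Pull out 2^2: since 9 ≡ 1 (mod 8), (2/9) = +1, so (2/9)^2 = +1.
Reached (1/9) = 1. Collecting the sign flips along the way, the symbol is -1.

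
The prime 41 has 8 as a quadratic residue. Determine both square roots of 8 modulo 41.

41 ≡ 1 (mod 4), so we find a root by search.
Trying successive values, 7² = 49 ≡ 8 (mod 41). The other root is 41 − 7 = 34.

7, 34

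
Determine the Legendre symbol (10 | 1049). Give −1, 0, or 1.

Euler's criterion: (10/1049) ≡ 10^524 (mod 1049).
10^2 ≡ 100 (mod 1049)
10^4 ≡ 559 (mod 1049)
10^8 ≡ 928 (mod 1049)
10^16 ≡ 1004 (mod 1049)
10^32 ≡ 976 (mod 1049)
10^64 ≡ 84 (mod 1049)
10^128 ≡ 762 (mod 1049)
10^256 ≡ 547 (mod 1049)
10^512 ≡ 244 (mod 1049)
10^524 = 10^(512+8+4) ≡ 1 (mod 1049).
Result is 1, so (10/1049) = 1.

1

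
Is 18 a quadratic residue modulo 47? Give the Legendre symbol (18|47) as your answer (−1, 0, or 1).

Euler's criterion: (18/47) ≡ 18^23 (mod 47).
18^2 ≡ 42 (mod 47)
18^4 ≡ 25 (mod 47)
18^8 ≡ 14 (mod 47)
18^16 ≡ 8 (mod 47)
18^23 = 18^(16+4+2+1) ≡ 1 (mod 47).
Result is 1, so (18/47) = 1.

1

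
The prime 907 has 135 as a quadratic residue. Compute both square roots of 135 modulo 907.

Since 907 ≡ 3 (mod 4), a square root of 135 is 135^((907+1)/4) = 135^227 mod 907.
Repeated squaring: 135^2≡85, 135^4≡876, 135^8≡54, 135^16≡195, 135^32≡838, 135^64≡226, 135^128≡284 (mod 907).
135^227 = 135^(128+64+32+2+1) ≡ 495 (mod 907).
Check: 495² = 245025 ≡ 135 (mod 907). The two roots are 412 and 495.

412, 495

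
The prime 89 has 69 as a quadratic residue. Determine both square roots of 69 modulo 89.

89 ≡ 1 (mod 4), so we find a root by search.
Trying successive values, 43² = 1849 ≡ 69 (mod 89). The other root is 89 − 43 = 46.

43, 46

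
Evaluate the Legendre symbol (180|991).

Euler's criterion: (180/991) ≡ 180^495 (mod 991).
180^2 ≡ 688 (mod 991)
180^4 ≡ 637 (mod 991)
180^8 ≡ 450 (mod 991)
180^16 ≡ 336 (mod 991)
180^32 ≡ 913 (mod 991)
180^64 ≡ 138 (mod 991)
180^128 ≡ 215 (mod 991)
180^256 ≡ 639 (mod 991)
180^495 = 180^(256+128+64+32+8+4+2+1) ≡ 1 (mod 991).
Result is 1, so (180/991) = 1.

1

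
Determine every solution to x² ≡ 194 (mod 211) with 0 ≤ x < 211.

48, 163

Since 211 ≡ 3 (mod 4), a square root of 194 is 194^((211+1)/4) = 194^53 mod 211.
Repeated squaring: 194^2≡78, 194^4≡176, 194^8≡170, 194^16≡204, 194^32≡49 (mod 211).
194^53 = 194^(32+16+4+1) ≡ 163 (mod 211).
Check: 163² = 26569 ≡ 194 (mod 211). The two roots are 48 and 163.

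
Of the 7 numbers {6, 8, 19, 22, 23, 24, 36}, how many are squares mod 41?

(6/41) = -1 → non-residue.
(8/41) = +1 → QR.
(19/41) = -1 → non-residue.
(22/41) = -1 → non-residue.
(23/41) = +1 → QR.
(24/41) = -1 → non-residue.
(36/41) = +1 → QR.
Total quadratic residues among the 7: 3.

3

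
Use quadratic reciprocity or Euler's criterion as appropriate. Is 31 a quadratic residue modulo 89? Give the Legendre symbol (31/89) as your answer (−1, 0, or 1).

-1

Reciprocity: 31 ≡ 3 and 89 ≡ 1 (mod 4), so (31/89) = +(89/31).
Reduce top mod 31: now compute (27/31).
Reciprocity: 27 ≡ 3 and 31 ≡ 3 (mod 4), so (27/31) = −(31/27).
Reduce top mod 27: now compute (4/27).
Pull out 2^2: since 27 ≡ 3 (mod 8), (2/27) = -1, so (2/27)^2 = +1.
Reached (1/27) = 1. Collecting the sign flips along the way, the symbol is -1.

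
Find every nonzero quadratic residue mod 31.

1 2 4 5 7 8 9 10 14 16 18 19 20 25 28

Square k = 1,…,15 (k and 31−k give the same square):
1²=1, 2²=4, 3²=9, 4²=16, 5²=25, 6²≡5, 7²≡18, 8²≡2, 9²≡19, 10²≡7, 11²≡28, 12²≡20, 13²≡14, 14²≡10, 15²≡8 (mod 31).
So the quadratic residues mod 31 are {1, 2, 4, 5, 7, 8, 9, 10, 14, 16, 18, 19, 20, 25, 28}.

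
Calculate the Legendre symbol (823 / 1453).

Reciprocity: 823 ≡ 3 and 1453 ≡ 1 (mod 4), so (823/1453) = +(1453/823).
Reduce top mod 823: now compute (630/823).
Pull out 2: since 823 ≡ 7 (mod 8), (2/823) = +1.
Reciprocity: 315 ≡ 3 and 823 ≡ 3 (mod 4), so (315/823) = −(823/315).
Reduce top mod 315: now compute (193/315).
Reciprocity: 193 ≡ 1 and 315 ≡ 3 (mod 4), so (193/315) = +(315/193).
Reduce top mod 193: now compute (122/193).
Pull out 2: since 193 ≡ 1 (mod 8), (2/193) = +1.
Reciprocity: 61 ≡ 1 and 193 ≡ 1 (mod 4), so (61/193) = +(193/61).
Reduce top mod 61: now compute (10/61).
Pull out 2: since 61 ≡ 5 (mod 8), (2/61) = -1.
Reciprocity: 5 ≡ 1 and 61 ≡ 1 (mod 4), so (5/61) = +(61/5).
Reduce top mod 5: now compute (1/5).
Reached (1/5) = 1. Collecting the sign flips along the way, the symbol is +1.

1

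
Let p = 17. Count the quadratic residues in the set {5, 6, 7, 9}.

1

(5/17) = -1 → non-residue.
(6/17) = -1 → non-residue.
(7/17) = -1 → non-residue.
(9/17) = +1 → QR.
Total quadratic residues among the 4: 1.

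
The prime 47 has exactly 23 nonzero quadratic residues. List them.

1,2,3,4,6,7,8,9,12,14,16,17,18,21,24,25,27,28,32,34,36,37,42

Square k = 1,…,23 (k and 47−k give the same square):
1²=1, 2²=4, 3²=9, 4²=16, 5²=25, 6²=36, 7²≡2, 8²≡17, 9²≡34, 10²≡6, 11²≡27, 12²≡3, 13²≡28, 14²≡8, 15²≡37, 16²≡21, 17²≡7, 18²≡42, 19²≡32, 20²≡24, 21²≡18, 22²≡14, 23²≡12 (mod 47).
So the quadratic residues mod 47 are {1, 2, 3, 4, 6, 7, 8, 9, 12, 14, 16, 17, 18, 21, 24, 25, 27, 28, 32, 34, 36, 37, 42}.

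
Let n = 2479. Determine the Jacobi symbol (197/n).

Reciprocity: 197 ≡ 1 and 2479 ≡ 3 (mod 4), so (197/2479) = +(2479/197).
Reduce top mod 197: now compute (115/197).
Reciprocity: 115 ≡ 3 and 197 ≡ 1 (mod 4), so (115/197) = +(197/115).
Reduce top mod 115: now compute (82/115).
Pull out 2: since 115 ≡ 3 (mod 8), (2/115) = -1.
Reciprocity: 41 ≡ 1 and 115 ≡ 3 (mod 4), so (41/115) = +(115/41).
Reduce top mod 41: now compute (33/41).
Reciprocity: 33 ≡ 1 and 41 ≡ 1 (mod 4), so (33/41) = +(41/33).
Reduce top mod 33: now compute (8/33).
Pull out 2^3: since 33 ≡ 1 (mod 8), (2/33) = +1, so (2/33)^3 = +1.
Reached (1/33) = 1. Collecting the sign flips along the way, the symbol is -1.

-1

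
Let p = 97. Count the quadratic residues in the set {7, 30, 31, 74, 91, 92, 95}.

(7/97) = -1 → non-residue.
(30/97) = -1 → non-residue.
(31/97) = +1 → QR.
(74/97) = -1 → non-residue.
(91/97) = +1 → QR.
(92/97) = -1 → non-residue.
(95/97) = +1 → QR.
Total quadratic residues among the 7: 3.

3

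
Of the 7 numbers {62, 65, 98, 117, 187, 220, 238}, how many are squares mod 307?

3

(62/307) = +1 → QR.
(65/307) = +1 → QR.
(98/307) = -1 → non-residue.
(117/307) = -1 → non-residue.
(187/307) = +1 → QR.
(220/307) = -1 → non-residue.
(238/307) = -1 → non-residue.
Total quadratic residues among the 7: 3.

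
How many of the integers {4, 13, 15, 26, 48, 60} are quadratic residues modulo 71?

(4/71) = +1 → QR.
(13/71) = -1 → non-residue.
(15/71) = +1 → QR.
(26/71) = -1 → non-residue.
(48/71) = +1 → QR.
(60/71) = +1 → QR.
Total quadratic residues among the 6: 4.

4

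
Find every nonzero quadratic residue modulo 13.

1,3,4,9,10,12

Square k = 1,…,6 (k and 13−k give the same square):
1²=1, 2²=4, 3²=9, 4²≡3, 5²≡12, 6²≡10 (mod 13).
So the quadratic residues mod 13 are {1, 3, 4, 9, 10, 12}.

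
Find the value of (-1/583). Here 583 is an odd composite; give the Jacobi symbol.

-1

First reduce: -1 ≡ 582 (mod 583).
Pull out 2: since 583 ≡ 7 (mod 8), (2/583) = +1.
Reciprocity: 291 ≡ 3 and 583 ≡ 3 (mod 4), so (291/583) = −(583/291).
Reduce top mod 291: now compute (1/291).
Reached (1/291) = 1. Collecting the sign flips along the way, the symbol is -1.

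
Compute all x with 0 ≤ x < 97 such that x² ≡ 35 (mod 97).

36, 61

97 ≡ 1 (mod 4), so we find a root by search.
Trying successive values, 36² = 1296 ≡ 35 (mod 97). The other root is 97 − 36 = 61.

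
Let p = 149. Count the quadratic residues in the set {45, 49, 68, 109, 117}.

(45/149) = +1 → QR.
(49/149) = +1 → QR.
(68/149) = +1 → QR.
(109/149) = -1 → non-residue.
(117/149) = -1 → non-residue.
Total quadratic residues among the 5: 3.

3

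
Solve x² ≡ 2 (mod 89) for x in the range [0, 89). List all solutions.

89 ≡ 1 (mod 4), so we find a root by search.
Trying successive values, 25² = 625 ≡ 2 (mod 89). The other root is 89 − 25 = 64.

25, 64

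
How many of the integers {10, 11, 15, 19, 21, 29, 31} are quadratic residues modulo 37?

(10/37) = +1 → QR.
(11/37) = +1 → QR.
(15/37) = -1 → non-residue.
(19/37) = -1 → non-residue.
(21/37) = +1 → QR.
(29/37) = -1 → non-residue.
(31/37) = -1 → non-residue.
Total quadratic residues among the 7: 3.

3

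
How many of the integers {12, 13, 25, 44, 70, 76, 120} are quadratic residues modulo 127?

(12/127) = -1 → non-residue.
(13/127) = +1 → QR.
(25/127) = +1 → QR.
(44/127) = +1 → QR.
(70/127) = +1 → QR.
(76/127) = +1 → QR.
(120/127) = +1 → QR.
Total quadratic residues among the 7: 6.

6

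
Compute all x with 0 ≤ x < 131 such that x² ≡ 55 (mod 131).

Since 131 ≡ 3 (mod 4), a square root of 55 is 55^((131+1)/4) = 55^33 mod 131.
Repeated squaring: 55^2≡12, 55^4≡13, 55^8≡38, 55^16≡3, 55^32≡9 (mod 131).
55^33 = 55^(32+1) ≡ 102 (mod 131).
Check: 102² = 10404 ≡ 55 (mod 131). The two roots are 29 and 102.

29, 102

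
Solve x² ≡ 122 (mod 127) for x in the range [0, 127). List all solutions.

54, 73

Since 127 ≡ 3 (mod 4), a square root of 122 is 122^((127+1)/4) = 122^32 mod 127.
Repeated squaring: 122^2≡25, 122^4≡117, 122^8≡100, 122^16≡94, 122^32≡73 (mod 127).
122^32 = 122^(32) ≡ 73 (mod 127).
Check: 73² = 5329 ≡ 122 (mod 127). The two roots are 54 and 73.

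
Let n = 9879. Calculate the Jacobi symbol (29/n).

-1

Reciprocity: 29 ≡ 1 and 9879 ≡ 3 (mod 4), so (29/9879) = +(9879/29).
Reduce top mod 29: now compute (19/29).
Reciprocity: 19 ≡ 3 and 29 ≡ 1 (mod 4), so (19/29) = +(29/19).
Reduce top mod 19: now compute (10/19).
Pull out 2: since 19 ≡ 3 (mod 8), (2/19) = -1.
Reciprocity: 5 ≡ 1 and 19 ≡ 3 (mod 4), so (5/19) = +(19/5).
Reduce top mod 5: now compute (4/5).
Pull out 2^2: since 5 ≡ 5 (mod 8), (2/5) = -1, so (2/5)^2 = +1.
Reached (1/5) = 1. Collecting the sign flips along the way, the symbol is -1.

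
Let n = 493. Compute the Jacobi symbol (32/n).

Pull out 2^5: since 493 ≡ 5 (mod 8), (2/493) = -1, so (2/493)^5 = -1.
Reached (1/493) = 1. Collecting the sign flips along the way, the symbol is -1.

-1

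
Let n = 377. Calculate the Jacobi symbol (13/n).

Reciprocity: 13 ≡ 1 and 377 ≡ 1 (mod 4), so (13/377) = +(377/13).
Reduce top mod 13: now compute (0/13).
Top reduces to 0: gcd > 1, so the symbol is 0.

0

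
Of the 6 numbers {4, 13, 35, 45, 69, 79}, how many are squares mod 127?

5

(4/127) = +1 → QR.
(13/127) = +1 → QR.
(35/127) = +1 → QR.
(45/127) = -1 → non-residue.
(69/127) = +1 → QR.
(79/127) = +1 → QR.
Total quadratic residues among the 6: 5.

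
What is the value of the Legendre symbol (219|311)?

1

Reciprocity: 219 ≡ 3 and 311 ≡ 3 (mod 4), so (219/311) = −(311/219).
Reduce top mod 219: now compute (92/219).
Pull out 2^2: since 219 ≡ 3 (mod 8), (2/219) = -1, so (2/219)^2 = +1.
Reciprocity: 23 ≡ 3 and 219 ≡ 3 (mod 4), so (23/219) = −(219/23).
Reduce top mod 23: now compute (12/23).
Pull out 2^2: since 23 ≡ 7 (mod 8), (2/23) = +1, so (2/23)^2 = +1.
Reciprocity: 3 ≡ 3 and 23 ≡ 3 (mod 4), so (3/23) = −(23/3).
Reduce top mod 3: now compute (2/3).
Pull out 2: since 3 ≡ 3 (mod 8), (2/3) = -1.
Reached (1/3) = 1. Collecting the sign flips along the way, the symbol is +1.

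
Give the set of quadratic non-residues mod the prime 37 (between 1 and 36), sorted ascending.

Square k = 1,…,18 (k and 37−k give the same square):
1²=1, 2²=4, 3²=9, 4²=16, 5²=25, 6²=36, 7²≡12, 8²≡27, 9²≡7, 10²≡26, 11²≡10, 12²≡33, 13²≡21, 14²≡11, 15²≡3, 16²≡34, 17²≡30, 18²≡28 (mod 37).
The residues are {1, 3, 4, 7, 9, 10, 11, 12, 16, 21, 25, 26, 27, 28, 30, 33, 34, 36}; the non-residues are the remaining 18 nonzero classes.

2 5 6 8 13 14 15 17 18 19 20 22 23 24 29 31 32 35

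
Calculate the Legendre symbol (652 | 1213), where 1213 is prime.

Pull out 2^2: since 1213 ≡ 5 (mod 8), (2/1213) = -1, so (2/1213)^2 = +1.
Reciprocity: 163 ≡ 3 and 1213 ≡ 1 (mod 4), so (163/1213) = +(1213/163).
Reduce top mod 163: now compute (72/163).
Pull out 2^3: since 163 ≡ 3 (mod 8), (2/163) = -1, so (2/163)^3 = -1.
Reciprocity: 9 ≡ 1 and 163 ≡ 3 (mod 4), so (9/163) = +(163/9).
Reduce top mod 9: now compute (1/9).
Reached (1/9) = 1. Collecting the sign flips along the way, the symbol is -1.

-1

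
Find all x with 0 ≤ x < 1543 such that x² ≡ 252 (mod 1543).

Since 1543 ≡ 3 (mod 4), a square root of 252 is 252^((1543+1)/4) = 252^386 mod 1543.
Repeated squaring: 252^2≡241, 252^4≡990, 252^8≡295, 252^16≡617, 252^32≡1111, 252^64≡1464, 252^128≡69, 252^256≡132 (mod 1543).
252^386 = 252^(256+128+2) ≡ 882 (mod 1543).
Check: 882² = 777924 ≡ 252 (mod 1543). The two roots are 661 and 882.

661, 882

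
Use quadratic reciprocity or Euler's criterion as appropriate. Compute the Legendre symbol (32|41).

1

Pull out 2^5: since 41 ≡ 1 (mod 8), (2/41) = +1, so (2/41)^5 = +1.
Reached (1/41) = 1. Collecting the sign flips along the way, the symbol is +1.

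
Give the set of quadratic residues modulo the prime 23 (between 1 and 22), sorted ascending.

1, 2, 3, 4, 6, 8, 9, 12, 13, 16, 18

Square k = 1,…,11 (k and 23−k give the same square):
1²=1, 2²=4, 3²=9, 4²=16, 5²≡2, 6²≡13, 7²≡3, 8²≡18, 9²≡12, 10²≡8, 11²≡6 (mod 23).
So the quadratic residues mod 23 are {1, 2, 3, 4, 6, 8, 9, 12, 13, 16, 18}.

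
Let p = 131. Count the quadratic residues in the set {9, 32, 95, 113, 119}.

(9/131) = +1 → QR.
(32/131) = -1 → non-residue.
(95/131) = -1 → non-residue.
(113/131) = +1 → QR.
(119/131) = -1 → non-residue.
Total quadratic residues among the 5: 2.

2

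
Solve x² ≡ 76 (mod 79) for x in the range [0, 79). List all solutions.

32, 47

Since 79 ≡ 3 (mod 4), a square root of 76 is 76^((79+1)/4) = 76^20 mod 79.
Repeated squaring: 76^2≡9, 76^4≡2, 76^8≡4, 76^16≡16 (mod 79).
76^20 = 76^(16+4) ≡ 32 (mod 79).
Check: 32² = 1024 ≡ 76 (mod 79). The two roots are 32 and 47.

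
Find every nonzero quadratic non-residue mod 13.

Square k = 1,…,6 (k and 13−k give the same square):
1²=1, 2²=4, 3²=9, 4²≡3, 5²≡12, 6²≡10 (mod 13).
The residues are {1, 3, 4, 9, 10, 12}; the non-residues are the remaining 6 nonzero classes.

2, 5, 6, 7, 8, 11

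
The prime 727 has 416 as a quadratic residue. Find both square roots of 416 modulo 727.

201, 526

Since 727 ≡ 3 (mod 4), a square root of 416 is 416^((727+1)/4) = 416^182 mod 727.
Repeated squaring: 416^2≡30, 416^4≡173, 416^8≡122, 416^16≡344, 416^32≡562, 416^64≡326, 416^128≡134 (mod 727).
416^182 = 416^(128+32+16+4+2) ≡ 526 (mod 727).
Check: 526² = 276676 ≡ 416 (mod 727). The two roots are 201 and 526.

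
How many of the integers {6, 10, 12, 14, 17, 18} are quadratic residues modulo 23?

(6/23) = +1 → QR.
(10/23) = -1 → non-residue.
(12/23) = +1 → QR.
(14/23) = -1 → non-residue.
(17/23) = -1 → non-residue.
(18/23) = +1 → QR.
Total quadratic residues among the 6: 3.

3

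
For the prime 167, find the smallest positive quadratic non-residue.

(2/167) = +1, so 2 is a residue.
(3/167) = +1, so 3 is a residue.
(4/167) = +1, so 4 is a residue.
(5/167) = −1, so 5 is the smallest positive non-residue mod 167.

5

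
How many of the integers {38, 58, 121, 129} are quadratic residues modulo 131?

(38/131) = +1 → QR.
(58/131) = +1 → QR.
(121/131) = +1 → QR.
(129/131) = +1 → QR.
Total quadratic residues among the 4: 4.

4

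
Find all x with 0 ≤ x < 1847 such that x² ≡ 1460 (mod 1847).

Since 1847 ≡ 3 (mod 4), a square root of 1460 is 1460^((1847+1)/4) = 1460^462 mod 1847.
Repeated squaring: 1460^2≡162, 1460^4≡386, 1460^8≡1236, 1460^16≡227, 1460^32≡1660, 1460^64≡1723, 1460^128≡600, 1460^256≡1682 (mod 1847).
1460^462 = 1460^(256+128+64+8+4+2) ≡ 855 (mod 1847).
Check: 855² = 731025 ≡ 1460 (mod 1847). The two roots are 855 and 992.

855, 992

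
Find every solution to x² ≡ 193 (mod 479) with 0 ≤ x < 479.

216, 263

Since 479 ≡ 3 (mod 4), a square root of 193 is 193^((479+1)/4) = 193^120 mod 479.
Repeated squaring: 193^2≡366, 193^4≡315, 193^8≡72, 193^16≡394, 193^32≡40, 193^64≡163 (mod 479).
193^120 = 193^(64+32+16+8) ≡ 216 (mod 479).
Check: 216² = 46656 ≡ 193 (mod 479). The two roots are 216 and 263.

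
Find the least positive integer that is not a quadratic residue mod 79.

(2/79) = +1, so 2 is a residue.
(3/79) = −1, so 3 is the smallest positive non-residue mod 79.

3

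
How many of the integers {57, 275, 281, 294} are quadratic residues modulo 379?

2

(57/379) = -1 → non-residue.
(275/379) = -1 → non-residue.
(281/379) = +1 → QR.
(294/379) = +1 → QR.
Total quadratic residues among the 4: 2.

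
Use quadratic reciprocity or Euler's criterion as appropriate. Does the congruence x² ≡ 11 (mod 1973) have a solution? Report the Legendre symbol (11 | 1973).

Reciprocity: 11 ≡ 3 and 1973 ≡ 1 (mod 4), so (11/1973) = +(1973/11).
Reduce top mod 11: now compute (4/11).
Pull out 2^2: since 11 ≡ 3 (mod 8), (2/11) = -1, so (2/11)^2 = +1.
Reached (1/11) = 1. Collecting the sign flips along the way, the symbol is +1.

1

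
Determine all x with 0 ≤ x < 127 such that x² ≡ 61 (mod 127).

51, 76

Since 127 ≡ 3 (mod 4), a square root of 61 is 61^((127+1)/4) = 61^32 mod 127.
Repeated squaring: 61^2≡38, 61^4≡47, 61^8≡50, 61^16≡87, 61^32≡76 (mod 127).
61^32 = 61^(32) ≡ 76 (mod 127).
Check: 76² = 5776 ≡ 61 (mod 127). The two roots are 51 and 76.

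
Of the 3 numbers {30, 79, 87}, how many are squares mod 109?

(30/109) = -1 → non-residue.
(79/109) = -1 → non-residue.
(87/109) = +1 → QR.
Total quadratic residues among the 3: 1.

1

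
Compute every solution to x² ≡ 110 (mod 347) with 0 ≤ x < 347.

88, 259

Since 347 ≡ 3 (mod 4), a square root of 110 is 110^((347+1)/4) = 110^87 mod 347.
Repeated squaring: 110^2≡302, 110^4≡290, 110^8≡126, 110^16≡261, 110^32≡109, 110^64≡83 (mod 347).
110^87 = 110^(64+16+4+2+1) ≡ 259 (mod 347).
Check: 259² = 67081 ≡ 110 (mod 347). The two roots are 88 and 259.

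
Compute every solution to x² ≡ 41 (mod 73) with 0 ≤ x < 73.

73 ≡ 1 (mod 4), so we find a root by search.
Trying successive values, 25² = 625 ≡ 41 (mod 73). The other root is 73 − 25 = 48.

25, 48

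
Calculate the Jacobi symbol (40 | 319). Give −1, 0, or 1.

1

Pull out 2^3: since 319 ≡ 7 (mod 8), (2/319) = +1, so (2/319)^3 = +1.
Reciprocity: 5 ≡ 1 and 319 ≡ 3 (mod 4), so (5/319) = +(319/5).
Reduce top mod 5: now compute (4/5).
Pull out 2^2: since 5 ≡ 5 (mod 8), (2/5) = -1, so (2/5)^2 = +1.
Reached (1/5) = 1. Collecting the sign flips along the way, the symbol is +1.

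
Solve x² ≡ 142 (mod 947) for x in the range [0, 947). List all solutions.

33, 914

Since 947 ≡ 3 (mod 4), a square root of 142 is 142^((947+1)/4) = 142^237 mod 947.
Repeated squaring: 142^2≡277, 142^4≡22, 142^8≡484, 142^16≡347, 142^32≡140, 142^64≡660, 142^128≡927 (mod 947).
142^237 = 142^(128+64+32+8+4+1) ≡ 914 (mod 947).
Check: 914² = 835396 ≡ 142 (mod 947). The two roots are 33 and 914.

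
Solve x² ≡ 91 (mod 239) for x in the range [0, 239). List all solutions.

Since 239 ≡ 3 (mod 4), a square root of 91 is 91^((239+1)/4) = 91^60 mod 239.
Repeated squaring: 91^2≡155, 91^4≡125, 91^8≡90, 91^16≡213, 91^32≡198 (mod 239).
91^60 = 91^(32+16+8+4) ≡ 197 (mod 239).
Check: 197² = 38809 ≡ 91 (mod 239). The two roots are 42 and 197.

42, 197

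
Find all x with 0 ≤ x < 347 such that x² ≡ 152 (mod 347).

63, 284

Since 347 ≡ 3 (mod 4), a square root of 152 is 152^((347+1)/4) = 152^87 mod 347.
Repeated squaring: 152^2≡202, 152^4≡205, 152^8≡38, 152^16≡56, 152^32≡13, 152^64≡169 (mod 347).
152^87 = 152^(64+16+4+2+1) ≡ 284 (mod 347).
Check: 284² = 80656 ≡ 152 (mod 347). The two roots are 63 and 284.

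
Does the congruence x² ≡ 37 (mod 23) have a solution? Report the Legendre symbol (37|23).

-1

First reduce: 37 ≡ 14 (mod 23).
Pull out 2: since 23 ≡ 7 (mod 8), (2/23) = +1.
Reciprocity: 7 ≡ 3 and 23 ≡ 3 (mod 4), so (7/23) = −(23/7).
Reduce top mod 7: now compute (2/7).
Pull out 2: since 7 ≡ 7 (mod 8), (2/7) = +1.
Reached (1/7) = 1. Collecting the sign flips along the way, the symbol is -1.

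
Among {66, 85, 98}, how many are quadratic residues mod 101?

(66/101) = -1 → non-residue.
(85/101) = +1 → QR.
(98/101) = -1 → non-residue.
Total quadratic residues among the 3: 1.

1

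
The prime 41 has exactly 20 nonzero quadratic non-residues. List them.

Square k = 1,…,20 (k and 41−k give the same square):
1²=1, 2²=4, 3²=9, 4²=16, 5²=25, 6²=36, 7²≡8, 8²≡23, 9²≡40, 10²≡18, 11²≡39, 12²≡21, 13²≡5, 14²≡32, 15²≡20, 16²≡10, 17²≡2, 18²≡37, 19²≡33, 20²≡31 (mod 41).
The residues are {1, 2, 4, 5, 8, 9, 10, 16, 18, 20, 21, 23, 25, 31, 32, 33, 36, 37, 39, 40}; the non-residues are the remaining 20 nonzero classes.

3 6 7 11 12 13 14 15 17 19 22 24 26 27 28 29 30 34 35 38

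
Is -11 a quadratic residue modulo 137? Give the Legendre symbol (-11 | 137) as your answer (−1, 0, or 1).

First reduce: -11 ≡ 126 (mod 137).
Pull out 2: since 137 ≡ 1 (mod 8), (2/137) = +1.
Reciprocity: 63 ≡ 3 and 137 ≡ 1 (mod 4), so (63/137) = +(137/63).
Reduce top mod 63: now compute (11/63).
Reciprocity: 11 ≡ 3 and 63 ≡ 3 (mod 4), so (11/63) = −(63/11).
Reduce top mod 11: now compute (8/11).
Pull out 2^3: since 11 ≡ 3 (mod 8), (2/11) = -1, so (2/11)^3 = -1.
Reached (1/11) = 1. Collecting the sign flips along the way, the symbol is +1.

1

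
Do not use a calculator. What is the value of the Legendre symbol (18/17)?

First reduce: 18 ≡ 1 (mod 17).
Reached (1/17) = 1. Collecting the sign flips along the way, the symbol is +1.

1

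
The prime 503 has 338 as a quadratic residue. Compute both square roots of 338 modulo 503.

Since 503 ≡ 3 (mod 4), a square root of 338 is 338^((503+1)/4) = 338^126 mod 503.
Repeated squaring: 338^2≡63, 338^4≡448, 338^8≡7, 338^16≡49, 338^32≡389, 338^64≡421 (mod 503).
338^126 = 338^(64+32+16+8+4+2) ≡ 474 (mod 503).
Check: 474² = 224676 ≡ 338 (mod 503). The two roots are 29 and 474.

29, 474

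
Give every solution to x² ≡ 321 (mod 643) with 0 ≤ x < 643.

Since 643 ≡ 3 (mod 4), a square root of 321 is 321^((643+1)/4) = 321^161 mod 643.
Repeated squaring: 321^2≡161, 321^4≡201, 321^8≡535, 321^16≡90, 321^32≡384, 321^64≡209, 321^128≡600 (mod 643).
321^161 = 321^(128+32+1) ≡ 540 (mod 643).
Check: 540² = 291600 ≡ 321 (mod 643). The two roots are 103 and 540.

103, 540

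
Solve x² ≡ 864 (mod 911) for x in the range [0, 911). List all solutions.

Since 911 ≡ 3 (mod 4), a square root of 864 is 864^((911+1)/4) = 864^228 mod 911.
Repeated squaring: 864^2≡387, 864^4≡365, 864^8≡219, 864^16≡589, 864^32≡741, 864^64≡659, 864^128≡645 (mod 911).
864^228 = 864^(128+64+32+4) ≡ 702 (mod 911).
Check: 702² = 492804 ≡ 864 (mod 911). The two roots are 209 and 702.

209, 702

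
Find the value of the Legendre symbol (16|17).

Euler's criterion: (16/17) ≡ 16^8 (mod 17).
16^2 ≡ 1 (mod 17)
16^4 ≡ 1 (mod 17)
16^8 ≡ 1 (mod 17)
16^8 = 16^(8) ≡ 1 (mod 17).
Result is 1, so (16/17) = 1.

1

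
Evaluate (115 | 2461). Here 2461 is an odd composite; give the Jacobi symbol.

Reciprocity: 115 ≡ 3 and 2461 ≡ 1 (mod 4), so (115/2461) = +(2461/115).
Reduce top mod 115: now compute (46/115).
Pull out 2: since 115 ≡ 3 (mod 8), (2/115) = -1.
Reciprocity: 23 ≡ 3 and 115 ≡ 3 (mod 4), so (23/115) = −(115/23).
Reduce top mod 23: now compute (0/23).
Top reduces to 0: gcd > 1, so the symbol is 0.

0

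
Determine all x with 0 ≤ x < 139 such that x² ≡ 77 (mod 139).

63, 76

Since 139 ≡ 3 (mod 4), a square root of 77 is 77^((139+1)/4) = 77^35 mod 139.
Repeated squaring: 77^2≡91, 77^4≡80, 77^8≡6, 77^16≡36, 77^32≡45 (mod 139).
77^35 = 77^(32+2+1) ≡ 63 (mod 139).
Check: 63² = 3969 ≡ 77 (mod 139). The two roots are 63 and 76.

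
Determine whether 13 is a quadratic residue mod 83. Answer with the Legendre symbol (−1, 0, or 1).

-1

Euler's criterion: (13/83) ≡ 13^41 (mod 83).
13^2 ≡ 3 (mod 83)
13^4 ≡ 9 (mod 83)
13^8 ≡ 81 (mod 83)
13^16 ≡ 4 (mod 83)
13^32 ≡ 16 (mod 83)
13^41 = 13^(32+8+1) ≡ 82 (mod 83).
Result is 82 ≡ −1, so (13/83) = −1.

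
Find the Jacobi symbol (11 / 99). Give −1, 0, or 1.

0

Reciprocity: 11 ≡ 3 and 99 ≡ 3 (mod 4), so (11/99) = −(99/11).
Reduce top mod 11: now compute (0/11).
Top reduces to 0: gcd > 1, so the symbol is 0.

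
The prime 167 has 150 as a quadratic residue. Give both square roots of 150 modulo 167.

22, 145

Since 167 ≡ 3 (mod 4), a square root of 150 is 150^((167+1)/4) = 150^42 mod 167.
Repeated squaring: 150^2≡122, 150^4≡21, 150^8≡107, 150^16≡93, 150^32≡132 (mod 167).
150^42 = 150^(32+8+2) ≡ 22 (mod 167).
Check: 22² = 484 ≡ 150 (mod 167). The two roots are 22 and 145.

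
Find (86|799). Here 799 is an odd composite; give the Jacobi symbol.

Pull out 2: since 799 ≡ 7 (mod 8), (2/799) = +1.
Reciprocity: 43 ≡ 3 and 799 ≡ 3 (mod 4), so (43/799) = −(799/43).
Reduce top mod 43: now compute (25/43).
Reciprocity: 25 ≡ 1 and 43 ≡ 3 (mod 4), so (25/43) = +(43/25).
Reduce top mod 25: now compute (18/25).
Pull out 2: since 25 ≡ 1 (mod 8), (2/25) = +1.
Reciprocity: 9 ≡ 1 and 25 ≡ 1 (mod 4), so (9/25) = +(25/9).
Reduce top mod 9: now compute (7/9).
Reciprocity: 7 ≡ 3 and 9 ≡ 1 (mod 4), so (7/9) = +(9/7).
Reduce top mod 7: now compute (2/7).
Pull out 2: since 7 ≡ 7 (mod 8), (2/7) = +1.
Reached (1/7) = 1. Collecting the sign flips along the way, the symbol is -1.

-1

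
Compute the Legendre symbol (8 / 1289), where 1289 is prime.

1

Pull out 2^3: since 1289 ≡ 1 (mod 8), (2/1289) = +1, so (2/1289)^3 = +1.
Reached (1/1289) = 1. Collecting the sign flips along the way, the symbol is +1.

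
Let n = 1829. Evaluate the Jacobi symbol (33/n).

-1

Reciprocity: 33 ≡ 1 and 1829 ≡ 1 (mod 4), so (33/1829) = +(1829/33).
Reduce top mod 33: now compute (14/33).
Pull out 2: since 33 ≡ 1 (mod 8), (2/33) = +1.
Reciprocity: 7 ≡ 3 and 33 ≡ 1 (mod 4), so (7/33) = +(33/7).
Reduce top mod 7: now compute (5/7).
Reciprocity: 5 ≡ 1 and 7 ≡ 3 (mod 4), so (5/7) = +(7/5).
Reduce top mod 5: now compute (2/5).
Pull out 2: since 5 ≡ 5 (mod 8), (2/5) = -1.
Reached (1/5) = 1. Collecting the sign flips along the way, the symbol is -1.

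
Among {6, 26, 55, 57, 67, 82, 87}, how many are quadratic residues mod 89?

(6/89) = -1 → non-residue.
(26/89) = -1 → non-residue.
(55/89) = +1 → QR.
(57/89) = +1 → QR.
(67/89) = +1 → QR.
(82/89) = -1 → non-residue.
(87/89) = +1 → QR.
Total quadratic residues among the 7: 4.

4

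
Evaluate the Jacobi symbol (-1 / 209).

1

First reduce: -1 ≡ 208 (mod 209).
Pull out 2^4: since 209 ≡ 1 (mod 8), (2/209) = +1, so (2/209)^4 = +1.
Reciprocity: 13 ≡ 1 and 209 ≡ 1 (mod 4), so (13/209) = +(209/13).
Reduce top mod 13: now compute (1/13).
Reached (1/13) = 1. Collecting the sign flips along the way, the symbol is +1.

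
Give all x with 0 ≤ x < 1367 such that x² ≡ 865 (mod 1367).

380, 987

Since 1367 ≡ 3 (mod 4), a square root of 865 is 865^((1367+1)/4) = 865^342 mod 1367.
Repeated squaring: 865^2≡476, 865^4≡1021, 865^8≡787, 865^16≡118, 865^32≡254, 865^64≡267, 865^128≡205, 865^256≡1015 (mod 1367).
865^342 = 865^(256+64+16+4+2) ≡ 987 (mod 1367).
Check: 987² = 974169 ≡ 865 (mod 1367). The two roots are 380 and 987.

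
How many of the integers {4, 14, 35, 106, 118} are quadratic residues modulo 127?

2

(4/127) = +1 → QR.
(14/127) = -1 → non-residue.
(35/127) = +1 → QR.
(106/127) = -1 → non-residue.
(118/127) = -1 → non-residue.
Total quadratic residues among the 5: 2.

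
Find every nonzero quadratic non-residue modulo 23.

5 7 10 11 14 15 17 19 20 21 22

Square k = 1,…,11 (k and 23−k give the same square):
1²=1, 2²=4, 3²=9, 4²=16, 5²≡2, 6²≡13, 7²≡3, 8²≡18, 9²≡12, 10²≡8, 11²≡6 (mod 23).
The residues are {1, 2, 3, 4, 6, 8, 9, 12, 13, 16, 18}; the non-residues are the remaining 11 nonzero classes.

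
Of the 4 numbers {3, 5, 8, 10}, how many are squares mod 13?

(3/13) = +1 → QR.
(5/13) = -1 → non-residue.
(8/13) = -1 → non-residue.
(10/13) = +1 → QR.
Total quadratic residues among the 4: 2.

2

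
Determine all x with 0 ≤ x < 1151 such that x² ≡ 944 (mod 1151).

446, 705

Since 1151 ≡ 3 (mod 4), a square root of 944 is 944^((1151+1)/4) = 944^288 mod 1151.
Repeated squaring: 944^2≡262, 944^4≡735, 944^8≡406, 944^16≡243, 944^32≡348, 944^64≡249, 944^128≡998, 944^256≡389 (mod 1151).
944^288 = 944^(256+32) ≡ 705 (mod 1151).
Check: 705² = 497025 ≡ 944 (mod 1151). The two roots are 446 and 705.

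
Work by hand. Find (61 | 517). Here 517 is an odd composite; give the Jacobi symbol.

Reciprocity: 61 ≡ 1 and 517 ≡ 1 (mod 4), so (61/517) = +(517/61).
Reduce top mod 61: now compute (29/61).
Reciprocity: 29 ≡ 1 and 61 ≡ 1 (mod 4), so (29/61) = +(61/29).
Reduce top mod 29: now compute (3/29).
Reciprocity: 3 ≡ 3 and 29 ≡ 1 (mod 4), so (3/29) = +(29/3).
Reduce top mod 3: now compute (2/3).
Pull out 2: since 3 ≡ 3 (mod 8), (2/3) = -1.
Reached (1/3) = 1. Collecting the sign flips along the way, the symbol is -1.

-1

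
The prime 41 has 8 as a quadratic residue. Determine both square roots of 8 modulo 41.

7, 34

41 ≡ 1 (mod 4), so we find a root by search.
Trying successive values, 7² = 49 ≡ 8 (mod 41). The other root is 41 − 7 = 34.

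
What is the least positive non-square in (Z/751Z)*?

(2/751) = +1, so 2 is a residue.
(3/751) = −1, so 3 is the smallest positive non-residue mod 751.

3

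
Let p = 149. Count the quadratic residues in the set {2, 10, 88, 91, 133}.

(2/149) = -1 → non-residue.
(10/149) = -1 → non-residue.
(88/149) = +1 → QR.
(91/149) = -1 → non-residue.
(133/149) = +1 → QR.
Total quadratic residues among the 5: 2.

2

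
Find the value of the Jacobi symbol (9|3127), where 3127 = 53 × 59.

1

Reciprocity: 9 ≡ 1 and 3127 ≡ 3 (mod 4), so (9/3127) = +(3127/9).
Reduce top mod 9: now compute (4/9).
Pull out 2^2: since 9 ≡ 1 (mod 8), (2/9) = +1, so (2/9)^2 = +1.
Reached (1/9) = 1. Collecting the sign flips along the way, the symbol is +1.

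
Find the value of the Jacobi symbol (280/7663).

-1

Pull out 2^3: since 7663 ≡ 7 (mod 8), (2/7663) = +1, so (2/7663)^3 = +1.
Reciprocity: 35 ≡ 3 and 7663 ≡ 3 (mod 4), so (35/7663) = −(7663/35).
Reduce top mod 35: now compute (33/35).
Reciprocity: 33 ≡ 1 and 35 ≡ 3 (mod 4), so (33/35) = +(35/33).
Reduce top mod 33: now compute (2/33).
Pull out 2: since 33 ≡ 1 (mod 8), (2/33) = +1.
Reached (1/33) = 1. Collecting the sign flips along the way, the symbol is -1.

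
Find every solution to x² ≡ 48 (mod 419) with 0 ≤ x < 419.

Since 419 ≡ 3 (mod 4), a square root of 48 is 48^((419+1)/4) = 48^105 mod 419.
Repeated squaring: 48^2≡209, 48^4≡105, 48^8≡131, 48^16≡401, 48^32≡324, 48^64≡226 (mod 419).
48^105 = 48^(64+32+8+1) ≡ 116 (mod 419).
Check: 116² = 13456 ≡ 48 (mod 419). The two roots are 116 and 303.

116, 303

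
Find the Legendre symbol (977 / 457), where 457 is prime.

1

Euler's criterion: (977/457) ≡ 63^228 (mod 457).
63^2 ≡ 313 (mod 457)
63^4 ≡ 171 (mod 457)
63^8 ≡ 450 (mod 457)
63^16 ≡ 49 (mod 457)
63^32 ≡ 116 (mod 457)
63^64 ≡ 203 (mod 457)
63^128 ≡ 79 (mod 457)
63^228 = 63^(128+64+32+4) ≡ 1 (mod 457).
Result is 1, so (977/457) = 1.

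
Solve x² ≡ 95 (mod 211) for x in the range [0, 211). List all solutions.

Since 211 ≡ 3 (mod 4), a square root of 95 is 95^((211+1)/4) = 95^53 mod 211.
Repeated squaring: 95^2≡163, 95^4≡194, 95^8≡78, 95^16≡176, 95^32≡170 (mod 211).
95^53 = 95^(32+16+4+1) ≡ 99 (mod 211).
Check: 99² = 9801 ≡ 95 (mod 211). The two roots are 99 and 112.

99, 112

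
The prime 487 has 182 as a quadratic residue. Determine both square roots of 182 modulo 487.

Since 487 ≡ 3 (mod 4), a square root of 182 is 182^((487+1)/4) = 182^122 mod 487.
Repeated squaring: 182^2≡8, 182^4≡64, 182^8≡200, 182^16≡66, 182^32≡460, 182^64≡242 (mod 487).
182^122 = 182^(64+32+16+8+2) ≡ 453 (mod 487).
Check: 453² = 205209 ≡ 182 (mod 487). The two roots are 34 and 453.

34, 453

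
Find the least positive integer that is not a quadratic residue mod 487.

3

(2/487) = +1, so 2 is a residue.
(3/487) = −1, so 3 is the smallest positive non-residue mod 487.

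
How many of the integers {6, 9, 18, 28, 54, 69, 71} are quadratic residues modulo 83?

(6/83) = -1 → non-residue.
(9/83) = +1 → QR.
(18/83) = -1 → non-residue.
(28/83) = +1 → QR.
(54/83) = -1 → non-residue.
(69/83) = +1 → QR.
(71/83) = -1 → non-residue.
Total quadratic residues among the 7: 3.

3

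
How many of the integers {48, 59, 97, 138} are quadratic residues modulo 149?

(48/149) = -1 → non-residue.
(59/149) = -1 → non-residue.
(97/149) = -1 → non-residue.
(138/149) = -1 → non-residue.
Total quadratic residues among the 4: 0.

0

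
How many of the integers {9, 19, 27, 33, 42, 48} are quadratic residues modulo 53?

(9/53) = +1 → QR.
(19/53) = -1 → non-residue.
(27/53) = -1 → non-residue.
(33/53) = -1 → non-residue.
(42/53) = +1 → QR.
(48/53) = -1 → non-residue.
Total quadratic residues among the 6: 2.

2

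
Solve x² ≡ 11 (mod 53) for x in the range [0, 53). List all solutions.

8, 45

53 ≡ 1 (mod 4), so we find a root by search.
Trying successive values, 8² = 64 ≡ 11 (mod 53). The other root is 53 − 8 = 45.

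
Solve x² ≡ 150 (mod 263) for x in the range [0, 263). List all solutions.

Since 263 ≡ 3 (mod 4), a square root of 150 is 150^((263+1)/4) = 150^66 mod 263.
Repeated squaring: 150^2≡145, 150^4≡248, 150^8≡225, 150^16≡129, 150^32≡72, 150^64≡187 (mod 263).
150^66 = 150^(64+2) ≡ 26 (mod 263).
Check: 26² = 676 ≡ 150 (mod 263). The two roots are 26 and 237.

26, 237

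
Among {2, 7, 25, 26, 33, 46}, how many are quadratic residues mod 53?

3

(2/53) = -1 → non-residue.
(7/53) = +1 → QR.
(25/53) = +1 → QR.
(26/53) = -1 → non-residue.
(33/53) = -1 → non-residue.
(46/53) = +1 → QR.
Total quadratic residues among the 6: 3.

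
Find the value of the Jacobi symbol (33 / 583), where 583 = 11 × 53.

0

Reciprocity: 33 ≡ 1 and 583 ≡ 3 (mod 4), so (33/583) = +(583/33).
Reduce top mod 33: now compute (22/33).
Pull out 2: since 33 ≡ 1 (mod 8), (2/33) = +1.
Reciprocity: 11 ≡ 3 and 33 ≡ 1 (mod 4), so (11/33) = +(33/11).
Reduce top mod 11: now compute (0/11).
Top reduces to 0: gcd > 1, so the symbol is 0.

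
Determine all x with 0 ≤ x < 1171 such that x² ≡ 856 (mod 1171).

376, 795

Since 1171 ≡ 3 (mod 4), a square root of 856 is 856^((1171+1)/4) = 856^293 mod 1171.
Repeated squaring: 856^2≡861, 856^4≡78, 856^8≡229, 856^16≡917, 856^32≡111, 856^64≡611, 856^128≡943, 856^256≡460 (mod 1171).
856^293 = 856^(256+32+4+1) ≡ 795 (mod 1171).
Check: 795² = 632025 ≡ 856 (mod 1171). The two roots are 376 and 795.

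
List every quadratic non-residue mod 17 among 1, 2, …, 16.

Square k = 1,…,8 (k and 17−k give the same square):
1²=1, 2²=4, 3²=9, 4²=16, 5²≡8, 6²≡2, 7²≡15, 8²≡13 (mod 17).
The residues are {1, 2, 4, 8, 9, 13, 15, 16}; the non-residues are the remaining 8 nonzero classes.

3,5,6,7,10,11,12,14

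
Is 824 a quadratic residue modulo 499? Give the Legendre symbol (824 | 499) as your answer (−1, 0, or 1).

Euler's criterion: (824/499) ≡ 325^249 (mod 499).
325^2 ≡ 336 (mod 499)
325^4 ≡ 122 (mod 499)
325^8 ≡ 413 (mod 499)
325^16 ≡ 410 (mod 499)
325^32 ≡ 436 (mod 499)
325^64 ≡ 476 (mod 499)
325^128 ≡ 30 (mod 499)
325^249 = 325^(128+64+32+16+8+1) ≡ 498 (mod 499).
Result is 498 ≡ −1, so (824/499) = −1.

-1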